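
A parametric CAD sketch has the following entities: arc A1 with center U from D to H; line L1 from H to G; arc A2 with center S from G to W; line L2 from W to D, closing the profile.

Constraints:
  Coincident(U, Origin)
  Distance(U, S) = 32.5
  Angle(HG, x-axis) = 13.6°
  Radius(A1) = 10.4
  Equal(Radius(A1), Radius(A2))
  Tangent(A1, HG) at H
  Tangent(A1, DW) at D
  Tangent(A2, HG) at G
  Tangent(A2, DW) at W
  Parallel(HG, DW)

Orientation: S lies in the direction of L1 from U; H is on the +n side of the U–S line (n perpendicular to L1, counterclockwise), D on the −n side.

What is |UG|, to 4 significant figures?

34.12

The slot axis is L1's direction at 13.6°, so u = (cos 13.6°, sin 13.6°) = (0.9720, 0.2351) and n = (−sin 13.6°, cos 13.6°) = (-0.2351, 0.9720). U is at the origin and S lies 32.5 along u from U, so S = 32.5·u = (31.59, 7.642). Tangency of A1 to both parallel lines with radius 10.4 puts H and D at U ± 10.4·n: H = (-2.445, 10.11), D = (2.445, -10.11). Equal radii place G and W the same way about S: G = S + 10.4·n = (29.14, 17.75), W = S − 10.4·n = (34.03, -2.466). Then |UG| = |G − U| = 34.12.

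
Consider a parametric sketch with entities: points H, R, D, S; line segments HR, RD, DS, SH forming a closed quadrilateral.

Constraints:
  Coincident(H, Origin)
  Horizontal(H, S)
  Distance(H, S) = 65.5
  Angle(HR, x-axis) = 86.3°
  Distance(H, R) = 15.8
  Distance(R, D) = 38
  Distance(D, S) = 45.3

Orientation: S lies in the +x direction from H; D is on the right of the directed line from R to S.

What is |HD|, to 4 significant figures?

27.53

Checks: |HS| = 65.50 ✓; |HR| = 15.80 ✓; |RD| = 38.00 ✓; |DS| = 45.30 ✓.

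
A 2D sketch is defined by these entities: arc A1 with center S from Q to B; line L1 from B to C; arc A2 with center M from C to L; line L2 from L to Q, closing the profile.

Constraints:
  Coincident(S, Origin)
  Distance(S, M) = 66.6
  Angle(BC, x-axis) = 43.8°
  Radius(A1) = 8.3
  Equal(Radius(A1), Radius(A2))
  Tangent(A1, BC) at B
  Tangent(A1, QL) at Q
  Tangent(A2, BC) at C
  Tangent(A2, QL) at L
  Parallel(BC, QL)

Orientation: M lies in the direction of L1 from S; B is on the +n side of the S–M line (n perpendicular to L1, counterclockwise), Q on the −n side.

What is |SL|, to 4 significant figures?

67.12

Tangency of A1 to both parallel lines with radius 8.3 puts B and Q at S ± 8.3·n: B = (-5.745, 5.991), Q = (5.745, -5.991). Equal radii place C and L the same way about M: C = M + 8.3·n = (42.32, 52.09), L = M − 8.3·n = (53.81, 40.11). Then |SL| = |L − S| = 67.12.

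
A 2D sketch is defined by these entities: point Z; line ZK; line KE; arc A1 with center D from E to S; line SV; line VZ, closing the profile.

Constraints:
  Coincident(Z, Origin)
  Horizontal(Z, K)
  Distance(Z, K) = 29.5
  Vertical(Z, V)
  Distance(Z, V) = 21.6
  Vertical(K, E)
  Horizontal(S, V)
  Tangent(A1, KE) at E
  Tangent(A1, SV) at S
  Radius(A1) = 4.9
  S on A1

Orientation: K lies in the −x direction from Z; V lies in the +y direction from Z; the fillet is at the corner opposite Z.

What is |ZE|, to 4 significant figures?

33.90

Z is at the origin; Z and K share the same y with |ZK| = 29.5 and K on the −x side, so K = (-29.50, 0.000). Z and V share the same x with |ZV| = 21.6 and V on the +y side, so V = (0.000, 21.60). The virtual corner opposite Z is at (-29.50, 21.60). A1 meets KE tangentially, so DE is at right angles to KE and tangency of A1 to SV means the radius DS is perpendicular to SV, with radius 4.9, so the center D sits 4.9 in from both sides at D = (-24.60, 16.70). That places the tangent points at E = (-29.50, 16.70) on KE and S = (-24.60, 21.60) on SV. Then |ZE| = |E − Z| = 33.90.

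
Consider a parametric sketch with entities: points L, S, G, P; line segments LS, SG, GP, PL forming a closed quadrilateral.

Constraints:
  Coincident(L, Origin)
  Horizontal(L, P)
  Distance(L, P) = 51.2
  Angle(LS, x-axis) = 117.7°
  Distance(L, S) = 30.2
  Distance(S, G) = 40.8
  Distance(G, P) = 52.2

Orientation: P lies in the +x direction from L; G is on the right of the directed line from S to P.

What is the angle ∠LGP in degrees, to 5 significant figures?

78.684°

Checks: |SG| = 40.80 ✓; |GP| = 52.20 ✓.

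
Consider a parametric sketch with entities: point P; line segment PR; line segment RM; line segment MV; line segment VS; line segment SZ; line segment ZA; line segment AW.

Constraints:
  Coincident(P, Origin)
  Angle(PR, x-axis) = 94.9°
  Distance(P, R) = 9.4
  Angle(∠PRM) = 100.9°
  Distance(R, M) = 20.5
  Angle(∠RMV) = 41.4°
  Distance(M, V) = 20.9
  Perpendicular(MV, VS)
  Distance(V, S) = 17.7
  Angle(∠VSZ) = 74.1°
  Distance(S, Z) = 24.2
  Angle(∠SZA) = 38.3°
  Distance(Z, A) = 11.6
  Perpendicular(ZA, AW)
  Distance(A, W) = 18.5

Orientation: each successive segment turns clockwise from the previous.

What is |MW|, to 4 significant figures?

28.31

P is at the origin; PR runs at 94.9° with length 9.4, so R = (-0.8029, 9.366). ∠PRM = 100.9° gives RM at 15.80° from the x-axis; with |RM| = 20.5, M = (18.92, 14.95). ∠RMV = 41.4° gives MV at -122.8° from the x-axis; with |MV| = 20.9, V = (7.601, -2.620). The perpendicularity gives VS at right angles to MV, so VS runs at 147.2°; with |VS| = 17.7, S = (-7.277, 6.968). ∠VSZ = 74.1° gives SZ at 41.30° from the x-axis; with |SZ| = 24.2, Z = (10.90, 22.94). ∠SZA = 38.3° gives ZA at -100.4° from the x-axis; with |ZA| = 11.6, A = (8.809, 11.53). ZA is perpendicular to AW, so AW runs at 169.6°; with |AW| = 18.5, W = (-9.387, 14.87). Then |MW| = |W − M| = 28.31.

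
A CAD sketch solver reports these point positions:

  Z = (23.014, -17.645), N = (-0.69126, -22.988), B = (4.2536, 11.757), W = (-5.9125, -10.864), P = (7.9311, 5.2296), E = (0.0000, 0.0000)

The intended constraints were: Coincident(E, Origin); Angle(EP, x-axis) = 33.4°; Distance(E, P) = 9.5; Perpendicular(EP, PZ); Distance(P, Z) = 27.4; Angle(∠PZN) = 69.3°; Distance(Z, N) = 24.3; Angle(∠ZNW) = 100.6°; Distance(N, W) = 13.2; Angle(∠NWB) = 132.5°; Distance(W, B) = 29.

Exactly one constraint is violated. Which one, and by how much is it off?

Distance(W, B) = 29 — off by 4.20.

E = (0.00, 0.00) ✓; EP at 33.40° ✓; |EP| = 9.500 ✓; ∠(EP, PZ) = 90.00° ✓; |PZ| = 27.40 ✓; ∠PZN = 69.30° ✓; |ZN| = 24.30 ✓; ∠ZNW = 100.6° ✓; |NW| = 13.20 ✓; ∠NWB = 132.5° ✓; |WB| = 24.80 ✗.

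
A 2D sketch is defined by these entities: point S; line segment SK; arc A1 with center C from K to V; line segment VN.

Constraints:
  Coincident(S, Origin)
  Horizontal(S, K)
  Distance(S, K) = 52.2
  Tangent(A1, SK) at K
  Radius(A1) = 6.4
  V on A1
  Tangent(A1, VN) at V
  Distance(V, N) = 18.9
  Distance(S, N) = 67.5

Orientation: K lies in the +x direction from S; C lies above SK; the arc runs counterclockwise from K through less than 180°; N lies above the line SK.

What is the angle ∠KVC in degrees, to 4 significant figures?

52.93°

Checks: |CV| = 6.400 ✓; ∠(CV, VN) = 90.00° ✓; |VN| = 18.90 ✓; |SN| = 67.50 ✓.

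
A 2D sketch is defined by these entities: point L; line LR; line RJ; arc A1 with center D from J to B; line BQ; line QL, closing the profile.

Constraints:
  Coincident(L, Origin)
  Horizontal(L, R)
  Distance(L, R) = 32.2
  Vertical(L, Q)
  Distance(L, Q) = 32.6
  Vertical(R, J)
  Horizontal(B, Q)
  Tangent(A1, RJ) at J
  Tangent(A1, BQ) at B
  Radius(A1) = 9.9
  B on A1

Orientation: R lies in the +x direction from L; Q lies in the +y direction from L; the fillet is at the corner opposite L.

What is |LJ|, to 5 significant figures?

39.397

The virtual corner opposite L is at (32.200, 32.600). Tangency of A1 to RJ means the radius DJ is perpendicular to RJ and tangency of A1 to BQ means the radius DB is perpendicular to BQ, with radius 9.9, so the center D sits 9.9 in from both sides at D = (22.300, 22.700). That places the tangent points at J = (32.200, 22.700) on RJ and B = (22.300, 32.600) on BQ. Then |LJ| = |J − L| = 39.397.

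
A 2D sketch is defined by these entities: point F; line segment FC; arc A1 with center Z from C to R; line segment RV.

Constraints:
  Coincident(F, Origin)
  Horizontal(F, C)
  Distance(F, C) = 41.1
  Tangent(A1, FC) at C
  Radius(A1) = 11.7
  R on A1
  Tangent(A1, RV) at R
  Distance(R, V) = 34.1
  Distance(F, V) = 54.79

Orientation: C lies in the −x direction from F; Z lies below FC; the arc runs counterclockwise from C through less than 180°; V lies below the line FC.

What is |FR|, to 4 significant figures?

53.81

Checks: |ZC| = 11.70 ✓; |ZR| = 11.70 ✓; ∠(ZR, RV) = 90.00° ✓; |RV| = 34.10 ✓; |FV| = 54.79 ✓.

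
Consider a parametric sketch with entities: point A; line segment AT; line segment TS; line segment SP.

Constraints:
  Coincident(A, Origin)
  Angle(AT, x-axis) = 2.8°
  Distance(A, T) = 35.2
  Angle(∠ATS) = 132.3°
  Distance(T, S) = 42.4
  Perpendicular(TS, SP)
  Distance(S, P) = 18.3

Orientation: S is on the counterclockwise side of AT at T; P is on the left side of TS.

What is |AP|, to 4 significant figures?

66.54

∠ATS = 132.3°, so TS runs at 2.8° + (180° − 132.3°) = 50.50° from the x-axis; with |TS| = 42.4, S = T + 42.4·(cos 50.50°, sin 50.50°) = (62.13, 34.44). TS is perpendicular to SP; with |SP| = 18.3 on the left of TS, P = S + 18.3·(-0.7716, 0.6361) = (48.01, 46.08). Then |AP| = |P − A| = 66.54.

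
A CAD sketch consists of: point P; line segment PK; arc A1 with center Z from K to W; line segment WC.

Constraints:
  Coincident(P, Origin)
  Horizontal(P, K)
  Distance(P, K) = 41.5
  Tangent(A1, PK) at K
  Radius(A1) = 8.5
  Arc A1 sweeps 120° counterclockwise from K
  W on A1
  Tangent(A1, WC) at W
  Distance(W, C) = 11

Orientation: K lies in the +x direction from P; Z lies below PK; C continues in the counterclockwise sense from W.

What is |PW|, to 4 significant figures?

36.44

P is at the origin; P and K share the same y with |PK| = 41.5 and K on the +x side, so K = (41.50, 0.000). Since A1 is tangent to PK there, ZK ⟂ PK, so Z = K + (0, -8.5) = (41.50, -8.500). On A1, K sits at bearing 90° from Z; a 120° counterclockwise sweep puts W at bearing 210°, so W = Z + 8.5·(cos 210°, sin 210°) = (34.14, -12.75). Then |PW| = |W − P| = 36.44.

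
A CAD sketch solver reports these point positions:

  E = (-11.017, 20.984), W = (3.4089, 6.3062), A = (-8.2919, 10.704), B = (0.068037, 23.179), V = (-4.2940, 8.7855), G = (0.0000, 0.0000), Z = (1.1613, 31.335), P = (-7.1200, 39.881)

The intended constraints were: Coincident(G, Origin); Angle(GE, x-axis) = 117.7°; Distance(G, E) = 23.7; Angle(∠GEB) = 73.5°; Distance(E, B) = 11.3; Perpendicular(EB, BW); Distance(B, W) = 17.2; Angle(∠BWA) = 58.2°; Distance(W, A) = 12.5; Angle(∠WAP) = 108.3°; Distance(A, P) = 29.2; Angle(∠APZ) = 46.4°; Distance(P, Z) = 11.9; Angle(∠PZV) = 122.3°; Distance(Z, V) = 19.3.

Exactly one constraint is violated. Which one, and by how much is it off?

Distance(Z, V) = 19.3 — off by 3.90.

G = (0.00, 0.00) ✓; GE at 117.7° ✓; |GE| = 23.70 ✓; ∠GEB = 73.50° ✓; |EB| = 11.30 ✓; ∠(EB, BW) = 90.00° ✓; |BW| = 17.20 ✓; ∠BWA = 58.20° ✓; |WA| = 12.50 ✓; ∠WAP = 108.3° ✓; |AP| = 29.20 ✓; ∠APZ = 46.40° ✓; |PZ| = 11.90 ✓; ∠PZV = 122.3° ✓; |ZV| = 23.20 ✗.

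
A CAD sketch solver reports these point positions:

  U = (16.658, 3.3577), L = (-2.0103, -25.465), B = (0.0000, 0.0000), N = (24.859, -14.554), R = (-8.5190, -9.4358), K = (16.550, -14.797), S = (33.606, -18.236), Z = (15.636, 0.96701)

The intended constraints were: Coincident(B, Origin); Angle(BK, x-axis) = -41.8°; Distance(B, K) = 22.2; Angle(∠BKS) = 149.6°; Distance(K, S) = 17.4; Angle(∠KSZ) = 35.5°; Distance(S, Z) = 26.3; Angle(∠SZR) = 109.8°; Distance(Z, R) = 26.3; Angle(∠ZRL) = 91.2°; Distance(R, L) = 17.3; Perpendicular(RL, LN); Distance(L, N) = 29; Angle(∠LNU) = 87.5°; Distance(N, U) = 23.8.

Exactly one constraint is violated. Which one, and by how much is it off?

Distance(N, U) = 23.8 — off by 4.10.

B = (0.00, 0.00) ✓; BK at -41.80° ✓; |BK| = 22.20 ✓; ∠BKS = 149.6° ✓; |KS| = 17.40 ✓; ∠KSZ = 35.50° ✓; |SZ| = 26.30 ✓; ∠SZR = 109.8° ✓; |ZR| = 26.30 ✓; ∠ZRL = 91.20° ✓; |RL| = 17.30 ✓; ∠(RL, LN) = 90.00° ✓; |LN| = 29.00 ✓; ∠LNU = 87.50° ✓; |NU| = 19.70 ✗.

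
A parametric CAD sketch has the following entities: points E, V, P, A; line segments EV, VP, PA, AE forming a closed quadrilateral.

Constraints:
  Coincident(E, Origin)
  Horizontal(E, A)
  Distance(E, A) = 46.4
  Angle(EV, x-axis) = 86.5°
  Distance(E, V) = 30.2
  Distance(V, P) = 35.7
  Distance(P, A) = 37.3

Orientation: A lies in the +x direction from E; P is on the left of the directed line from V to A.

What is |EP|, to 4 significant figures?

51.73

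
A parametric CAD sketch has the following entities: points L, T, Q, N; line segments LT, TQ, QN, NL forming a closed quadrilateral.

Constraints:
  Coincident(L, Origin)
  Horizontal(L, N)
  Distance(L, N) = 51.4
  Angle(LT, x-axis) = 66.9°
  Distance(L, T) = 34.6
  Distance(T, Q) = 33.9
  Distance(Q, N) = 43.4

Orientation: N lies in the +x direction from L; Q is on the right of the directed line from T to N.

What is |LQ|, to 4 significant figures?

8.191

Checks: |TQ| = 33.90 ✓; |QN| = 43.40 ✓.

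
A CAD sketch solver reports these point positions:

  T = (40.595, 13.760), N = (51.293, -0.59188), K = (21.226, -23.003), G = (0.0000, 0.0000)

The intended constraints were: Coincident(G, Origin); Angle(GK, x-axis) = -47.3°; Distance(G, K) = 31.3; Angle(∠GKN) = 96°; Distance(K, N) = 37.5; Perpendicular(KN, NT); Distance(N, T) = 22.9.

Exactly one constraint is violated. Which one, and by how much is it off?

Distance(N, T) = 22.9 — off by 5.00.

G = (0.00, 0.00) ✓; GK at -47.30° ✓; |GK| = 31.30 ✓; ∠GKN = 96.00° ✓; |KN| = 37.50 ✓; ∠(KN, NT) = 90.00° ✓; |NT| = 17.90 ✗.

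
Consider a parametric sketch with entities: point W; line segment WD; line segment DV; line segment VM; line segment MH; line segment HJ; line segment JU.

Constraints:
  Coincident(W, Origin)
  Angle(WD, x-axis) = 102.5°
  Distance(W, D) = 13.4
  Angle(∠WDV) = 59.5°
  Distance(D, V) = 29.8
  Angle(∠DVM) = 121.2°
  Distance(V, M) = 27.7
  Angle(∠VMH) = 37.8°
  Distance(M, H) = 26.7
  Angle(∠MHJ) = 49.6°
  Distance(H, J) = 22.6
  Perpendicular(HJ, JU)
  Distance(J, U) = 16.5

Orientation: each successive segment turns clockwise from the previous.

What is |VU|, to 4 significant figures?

24.72

W is at the origin; WD runs at 102.5° with length 13.4, so D = (-2.900, 13.08). ∠WDV = 59.5° gives DV at -18.00° from the x-axis; with |DV| = 29.8, V = (25.44, 3.874). ∠DVM = 121.2° gives VM at -76.80° from the x-axis; with |VM| = 27.7, M = (31.77, -23.09). ∠VMH = 37.8° gives MH at 141.0° from the x-axis; with |MH| = 26.7, H = (11.02, -6.292). ∠MHJ = 49.6° gives HJ at 10.60° from the x-axis; with |HJ| = 22.6, J = (33.23, -2.134). HJ is perpendicular to JU, so JU runs at -79.40°; with |JU| = 16.5, U = (36.27, -18.35). Then |VU| = |U − V| = 24.72.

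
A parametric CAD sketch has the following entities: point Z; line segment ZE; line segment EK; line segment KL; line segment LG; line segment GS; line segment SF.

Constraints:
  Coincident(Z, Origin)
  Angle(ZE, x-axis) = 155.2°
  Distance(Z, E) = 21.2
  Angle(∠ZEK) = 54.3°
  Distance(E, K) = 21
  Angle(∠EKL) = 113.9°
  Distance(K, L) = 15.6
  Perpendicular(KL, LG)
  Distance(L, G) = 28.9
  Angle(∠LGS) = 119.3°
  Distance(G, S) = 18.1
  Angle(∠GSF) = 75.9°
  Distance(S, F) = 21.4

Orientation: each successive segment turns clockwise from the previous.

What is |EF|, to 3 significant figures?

3.43

Z is at the origin; ZE runs at 155.2° with length 21.2, so E = (-19.2, 8.89). ∠ZEK = 54.3° gives EK at 29.5° from the x-axis; with |EK| = 21.0, K = (-0.967, 19.2). ∠EKL = 113.9° gives KL at -36.6° from the x-axis; with |KL| = 15.6, L = (11.6, 9.93). KL is perpendicular to LG, so LG runs at -127°; with |LG| = 28.9, G = (-5.67, -13.3). ∠LGS = 119.3° gives GS at 173° from the x-axis; with |GS| = 18.1, S = (-23.6, -11.0). ∠GSF = 75.9° gives SF at 68.6° from the x-axis; with |SF| = 21.4, F = (-15.8, 8.96). Then |EF| = |F − E| = 3.43.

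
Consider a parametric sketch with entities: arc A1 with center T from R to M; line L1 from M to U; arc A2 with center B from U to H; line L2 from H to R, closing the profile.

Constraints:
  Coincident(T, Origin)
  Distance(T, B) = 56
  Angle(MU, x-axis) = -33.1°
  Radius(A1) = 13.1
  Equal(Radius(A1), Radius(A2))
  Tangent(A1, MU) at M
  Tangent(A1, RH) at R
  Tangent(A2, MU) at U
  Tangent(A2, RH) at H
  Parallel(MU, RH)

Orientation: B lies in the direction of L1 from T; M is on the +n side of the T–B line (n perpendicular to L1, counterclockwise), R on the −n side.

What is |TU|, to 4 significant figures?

57.51

The slot axis is L1's direction at -33.1°, so u = (cos -33.1°, sin -33.1°) = (0.8377, -0.5461) and n = (−sin -33.1°, cos -33.1°) = (0.5461, 0.8377). T is at the origin and B lies 56.0 along u from T, so B = 56.0·u = (46.91, -30.58). Tangency of A1 to both parallel lines with radius 13.1 puts M and R at T ± 13.1·n: M = (7.154, 10.97), R = (-7.154, -10.97). Equal radii place U and H the same way about B: U = B + 13.1·n = (54.07, -19.61), H = B − 13.1·n = (39.76, -41.56). Then |TU| = |U − T| = 57.51.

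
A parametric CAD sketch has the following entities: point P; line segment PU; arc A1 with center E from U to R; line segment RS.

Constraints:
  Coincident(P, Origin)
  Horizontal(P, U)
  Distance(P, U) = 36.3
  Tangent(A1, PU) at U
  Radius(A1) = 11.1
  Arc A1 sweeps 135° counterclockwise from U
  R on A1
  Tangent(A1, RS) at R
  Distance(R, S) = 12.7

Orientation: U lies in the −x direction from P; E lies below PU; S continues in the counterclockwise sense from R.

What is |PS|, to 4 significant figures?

44.91

P is at the origin; P and U share the same y with |PU| = 36.3 and U on the −x side, so U = (-36.30, 0.000). Tangency of A1 to PU means the radius EU is perpendicular to PU, so E = U + (0, -11.1) = (-36.30, -11.10). On A1, U sits at bearing 90° from E; a 135° counterclockwise sweep puts R at bearing 225°, so R = E + 11.1·(cos 225°, sin 225°) = (-44.15, -18.95). Since A1 is tangent to RS there, ER ⟂ RS, so RS runs along (−sin 225°, cos 225°); with |RS| = 12.7, S = (-35.17, -27.93). Then |PS| = |S − P| = 44.91.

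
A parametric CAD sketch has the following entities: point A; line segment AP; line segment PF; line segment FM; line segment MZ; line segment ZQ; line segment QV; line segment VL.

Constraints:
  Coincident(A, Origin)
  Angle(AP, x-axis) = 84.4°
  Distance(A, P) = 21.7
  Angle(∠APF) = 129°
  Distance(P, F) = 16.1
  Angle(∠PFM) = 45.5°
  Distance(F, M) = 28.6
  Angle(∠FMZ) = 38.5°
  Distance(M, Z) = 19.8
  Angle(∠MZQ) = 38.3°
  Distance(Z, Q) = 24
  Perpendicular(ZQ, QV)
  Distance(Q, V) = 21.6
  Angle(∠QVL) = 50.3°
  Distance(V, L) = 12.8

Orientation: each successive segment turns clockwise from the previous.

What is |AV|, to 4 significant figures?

16.91

A is at the origin; AP runs at 84.4° with length 21.7, so P = (2.118, 21.60). ∠APF = 129.0° gives PF at 33.40° from the x-axis; with |PF| = 16.1, F = (15.56, 30.46). ∠PFM = 45.5° gives FM at -101.1° from the x-axis; with |FM| = 28.6, M = (10.05, 2.394). ∠FMZ = 38.5° gives MZ at 117.4° from the x-axis; with |MZ| = 19.8, Z = (0.9405, 19.97). ∠MZQ = 38.3° gives ZQ at -24.30° from the x-axis; with |ZQ| = 24.0, Q = (22.81, 10.10). ZQ ⟂ QV, so QV runs at -114.3°; with |QV| = 21.6, V = (13.93, -9.590). Then |AV| = |V − A| = 16.91.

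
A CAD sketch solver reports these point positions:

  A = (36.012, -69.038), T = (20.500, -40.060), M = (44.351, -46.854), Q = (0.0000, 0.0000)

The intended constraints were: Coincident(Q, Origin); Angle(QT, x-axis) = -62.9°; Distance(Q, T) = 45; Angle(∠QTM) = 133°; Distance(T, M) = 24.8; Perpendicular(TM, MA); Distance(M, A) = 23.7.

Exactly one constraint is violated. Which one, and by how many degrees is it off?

Perpendicular(TM, MA) — off by 4.70°.

Q = (0.00, 0.00) ✓; QT at -62.90° ✓; |QT| = 45.00 ✓; ∠QTM = 133.0° ✓; |TM| = 24.80 ✓; ∠(TM, MA) = 94.70° ✗; |MA| = 23.70 ✓.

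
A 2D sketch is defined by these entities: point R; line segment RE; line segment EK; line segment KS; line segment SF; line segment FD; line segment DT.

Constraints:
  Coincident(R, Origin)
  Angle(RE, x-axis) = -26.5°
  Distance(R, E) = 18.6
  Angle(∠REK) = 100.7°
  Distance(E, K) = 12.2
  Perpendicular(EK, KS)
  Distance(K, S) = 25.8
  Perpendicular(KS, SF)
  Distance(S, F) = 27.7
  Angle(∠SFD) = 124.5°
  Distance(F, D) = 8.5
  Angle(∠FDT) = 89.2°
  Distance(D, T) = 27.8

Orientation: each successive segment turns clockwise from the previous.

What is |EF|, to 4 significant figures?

30.10

EK ⟂ KS, so KS runs at 164.2°; with |KS| = 25.8, S = (-11.50, -13.01). KS ⟂ SF, so SF runs at 74.20°; with |SF| = 27.7, F = (-3.959, 13.64). Then |EF| = |F − E| = 30.10.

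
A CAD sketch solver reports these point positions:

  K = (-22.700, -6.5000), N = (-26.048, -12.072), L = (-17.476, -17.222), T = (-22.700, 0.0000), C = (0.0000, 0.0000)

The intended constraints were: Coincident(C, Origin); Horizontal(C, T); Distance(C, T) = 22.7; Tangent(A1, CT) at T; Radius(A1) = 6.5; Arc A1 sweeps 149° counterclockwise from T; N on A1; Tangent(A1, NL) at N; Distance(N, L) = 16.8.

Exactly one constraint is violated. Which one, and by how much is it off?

Distance(N, L) = 16.8 — off by 6.80.

C = (0.00, 0.00) ✓; C.y = 0.00, T.y = 0.00 ✓; |CT| = 22.70 ✓; ∠(KT, TC) = 90.00° ✓; |KT| = 6.500 ✓; bearing(K→N) − bearing(K→T) = 149.0° ✓; |KN| = 6.500 ✓; ∠(KN, NL) = 90.00° ✓; |NL| = 10.00 ✗.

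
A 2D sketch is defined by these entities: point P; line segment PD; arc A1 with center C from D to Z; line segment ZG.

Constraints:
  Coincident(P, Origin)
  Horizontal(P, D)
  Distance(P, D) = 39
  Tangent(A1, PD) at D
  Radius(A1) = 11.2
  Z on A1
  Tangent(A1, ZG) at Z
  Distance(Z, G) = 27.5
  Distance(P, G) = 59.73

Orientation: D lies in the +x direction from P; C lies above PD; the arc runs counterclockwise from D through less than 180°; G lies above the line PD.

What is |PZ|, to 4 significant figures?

51.76

P is at the origin; P and D share the same y with |PD| = 39.0 and D on the +x side, so D = (39.00, 0.000). The tangent condition forces CD to be normal to PD, so C = D + (0, 11.2) = (39.00, 11.20). Since CZ ⟂ ZG (tangency), |CG| = √(11.2² + 27.5²) = 29.69 regardless of where Z sits on A1. So G lies on both circle(P, 59.73) and circle(C, 29.69); the above-PD intersection is G = (43.92, 40.48). Z is the foot of the tangent from G: Z = (49.93, 13.65).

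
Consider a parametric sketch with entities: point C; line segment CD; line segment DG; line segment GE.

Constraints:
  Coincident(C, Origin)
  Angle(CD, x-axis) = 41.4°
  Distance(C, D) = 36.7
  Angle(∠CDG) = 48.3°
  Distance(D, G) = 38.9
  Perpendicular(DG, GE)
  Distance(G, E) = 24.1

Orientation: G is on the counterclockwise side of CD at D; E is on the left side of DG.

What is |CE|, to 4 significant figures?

14.86

C is at the origin; CD runs at 41.4° with length 36.7, so D = 36.7·(cos 41.4°, sin 41.4°) = (27.53, 24.27). ∠CDG = 48.3°, so DG runs at 41.4° + (180° − 48.3°) = 173.1° from the x-axis; with |DG| = 38.9, G = D + 38.9·(cos 173.1°, sin 173.1°) = (-11.09, 28.94). The perpendicularity gives GE at right angles to DG; with |GE| = 24.1 on the left of DG, E = G + 24.1·(-0.1201, -0.9928) = (-13.98, 5.018). Then |CE| = |E − C| = 14.86.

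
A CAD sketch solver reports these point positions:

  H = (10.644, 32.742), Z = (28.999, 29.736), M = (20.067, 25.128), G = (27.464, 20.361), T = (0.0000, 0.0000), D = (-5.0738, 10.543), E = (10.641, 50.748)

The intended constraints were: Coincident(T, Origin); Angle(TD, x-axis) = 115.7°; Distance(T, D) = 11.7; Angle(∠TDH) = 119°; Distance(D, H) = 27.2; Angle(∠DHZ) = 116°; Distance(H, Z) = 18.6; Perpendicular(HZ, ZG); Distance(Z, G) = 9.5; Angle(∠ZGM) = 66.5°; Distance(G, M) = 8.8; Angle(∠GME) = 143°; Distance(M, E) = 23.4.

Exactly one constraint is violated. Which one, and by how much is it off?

Distance(M, E) = 23.4 — off by 3.90.

T = (0.00, 0.00) ✓; TD at 115.7° ✓; |TD| = 11.70 ✓; ∠TDH = 119.0° ✓; |DH| = 27.20 ✓; ∠DHZ = 116.0° ✓; |HZ| = 18.60 ✓; ∠(HZ, ZG) = 90.00° ✓; |ZG| = 9.500 ✓; ∠ZGM = 66.50° ✓; |GM| = 8.800 ✓; ∠GME = 143.0° ✓; |ME| = 27.30 ✗.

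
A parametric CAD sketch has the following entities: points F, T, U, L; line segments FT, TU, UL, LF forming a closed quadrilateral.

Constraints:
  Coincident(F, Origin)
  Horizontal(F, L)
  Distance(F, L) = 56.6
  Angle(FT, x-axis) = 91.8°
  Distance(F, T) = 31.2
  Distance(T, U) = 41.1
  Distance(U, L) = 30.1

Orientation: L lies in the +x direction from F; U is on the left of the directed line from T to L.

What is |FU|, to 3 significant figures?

46.8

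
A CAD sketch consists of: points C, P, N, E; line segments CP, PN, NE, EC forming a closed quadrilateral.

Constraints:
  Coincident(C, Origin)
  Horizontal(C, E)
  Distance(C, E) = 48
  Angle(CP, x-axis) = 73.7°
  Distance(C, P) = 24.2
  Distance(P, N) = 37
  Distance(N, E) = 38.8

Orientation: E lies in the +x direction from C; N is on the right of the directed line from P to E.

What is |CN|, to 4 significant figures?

17.77

C is at the origin; C and E share the same y with |CE| = 48.0 and E in +x, so E = (48.0, 0). CP runs at 73.7° with |CP| = 24.2, so P = (6.792, 23.23). N is determined by |PN| = 37.0 and |NE| = 38.8 together: it lies at the intersection of circle(P, 37.0) and circle(E, 38.8). With |PE| = 47.30, the foot of the radical line on PE is 22.21 from P and the perpendicular offset is √(37.0² − 22.21²) = 29.59. Taking the right-of-PE solution: N = (11.61, -13.46).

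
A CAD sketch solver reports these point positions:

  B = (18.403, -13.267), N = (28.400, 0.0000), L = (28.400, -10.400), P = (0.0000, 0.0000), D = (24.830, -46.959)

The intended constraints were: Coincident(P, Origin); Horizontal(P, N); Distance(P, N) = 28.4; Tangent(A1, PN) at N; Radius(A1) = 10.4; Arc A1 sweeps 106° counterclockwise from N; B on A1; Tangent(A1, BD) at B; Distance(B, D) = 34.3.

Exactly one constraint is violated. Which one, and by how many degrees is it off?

Tangent(A1, BD) at B — off by 5.20°.

P = (0.00, 0.00) ✓; P.y = 0.00, N.y = 0.00 ✓; |PN| = 28.40 ✓; ∠(LN, NP) = 90.00° ✓; |LN| = 10.40 ✓; bearing(L→B) − bearing(L→N) = 106.0° ✓; |LB| = 10.40 ✓; ∠(LB, BD) = 95.20° ✗; |BD| = 34.30 ✓.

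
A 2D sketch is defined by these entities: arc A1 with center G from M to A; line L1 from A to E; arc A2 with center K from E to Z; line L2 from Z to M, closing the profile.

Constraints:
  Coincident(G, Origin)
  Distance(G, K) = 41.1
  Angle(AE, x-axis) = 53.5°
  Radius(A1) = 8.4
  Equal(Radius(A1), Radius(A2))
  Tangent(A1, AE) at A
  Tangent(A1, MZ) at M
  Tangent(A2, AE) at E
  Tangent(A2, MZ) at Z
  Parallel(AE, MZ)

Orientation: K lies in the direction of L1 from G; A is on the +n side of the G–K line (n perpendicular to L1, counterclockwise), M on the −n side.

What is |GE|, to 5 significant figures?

41.950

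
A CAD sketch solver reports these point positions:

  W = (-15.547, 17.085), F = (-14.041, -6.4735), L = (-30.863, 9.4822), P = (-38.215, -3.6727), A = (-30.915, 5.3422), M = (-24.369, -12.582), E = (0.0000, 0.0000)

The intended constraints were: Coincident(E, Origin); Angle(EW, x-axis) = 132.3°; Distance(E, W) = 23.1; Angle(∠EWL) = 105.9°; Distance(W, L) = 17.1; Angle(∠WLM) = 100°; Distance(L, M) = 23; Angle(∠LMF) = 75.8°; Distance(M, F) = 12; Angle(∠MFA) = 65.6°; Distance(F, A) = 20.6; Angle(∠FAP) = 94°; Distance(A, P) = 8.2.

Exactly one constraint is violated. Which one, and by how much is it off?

Distance(A, P) = 8.2 — off by 3.40.

E = (0.00, 0.00) ✓; EW at 132.3° ✓; |EW| = 23.10 ✓; ∠EWL = 105.9° ✓; |WL| = 17.10 ✓; ∠WLM = 100.0° ✓; |LM| = 23.00 ✓; ∠LMF = 75.80° ✓; |MF| = 12.00 ✓; ∠MFA = 65.60° ✓; |FA| = 20.60 ✓; ∠FAP = 94.00° ✓; |AP| = 11.60 ✗.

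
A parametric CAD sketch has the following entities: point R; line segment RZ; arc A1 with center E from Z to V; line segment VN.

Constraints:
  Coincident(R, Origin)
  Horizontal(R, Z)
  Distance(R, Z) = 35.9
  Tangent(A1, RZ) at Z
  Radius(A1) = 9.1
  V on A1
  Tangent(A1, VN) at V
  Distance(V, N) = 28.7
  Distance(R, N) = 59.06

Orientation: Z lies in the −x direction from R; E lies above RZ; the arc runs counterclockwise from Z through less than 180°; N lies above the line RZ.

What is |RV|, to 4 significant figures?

32.02

Checks: |EV| = 9.100 ✓; ∠(EV, VN) = 90.00° ✓; |VN| = 28.70 ✓; |RN| = 59.06 ✓.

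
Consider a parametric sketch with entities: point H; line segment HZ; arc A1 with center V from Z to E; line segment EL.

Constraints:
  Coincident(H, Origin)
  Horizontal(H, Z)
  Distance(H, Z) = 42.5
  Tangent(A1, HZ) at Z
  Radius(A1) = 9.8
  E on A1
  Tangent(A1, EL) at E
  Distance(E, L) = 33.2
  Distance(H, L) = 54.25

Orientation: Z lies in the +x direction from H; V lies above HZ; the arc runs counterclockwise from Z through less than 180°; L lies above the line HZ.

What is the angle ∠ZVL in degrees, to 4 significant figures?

164.0°

Checks: |VE| = 9.800 ✓; ∠(VE, EL) = 90.00° ✓; |EL| = 33.20 ✓; |HL| = 54.25 ✓.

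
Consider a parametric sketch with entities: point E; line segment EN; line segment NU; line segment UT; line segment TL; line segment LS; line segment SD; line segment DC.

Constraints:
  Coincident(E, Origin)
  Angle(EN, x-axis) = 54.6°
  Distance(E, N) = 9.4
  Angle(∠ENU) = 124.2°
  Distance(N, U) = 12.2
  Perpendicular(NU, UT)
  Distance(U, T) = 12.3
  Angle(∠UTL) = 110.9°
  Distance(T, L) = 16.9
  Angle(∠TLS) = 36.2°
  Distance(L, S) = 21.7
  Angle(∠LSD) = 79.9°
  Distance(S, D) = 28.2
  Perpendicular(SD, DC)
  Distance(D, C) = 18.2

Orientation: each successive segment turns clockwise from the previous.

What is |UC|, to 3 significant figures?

32.9

E is at the origin; EN runs at 54.6° with length 9.4, so N = (5.45, 7.66). ∠ENU = 124.2° gives NU at -1.20° from the x-axis; with |NU| = 12.2, U = (17.6, 7.41). The perpendicularity gives UT at right angles to NU, so UT runs at -91.2°; with |UT| = 12.3, T = (17.4, -4.89). ∠UTL = 110.9° gives TL at -160° from the x-axis; with |TL| = 16.9, L = (1.47, -10.6). ∠TLS = 36.2° gives LS at 55.9° from the x-axis; with |LS| = 21.7, S = (13.6, 7.38). ∠LSD = 79.9° gives SD at -44.2° from the x-axis; with |SD| = 28.2, D = (33.9, -12.3). The perpendicularity gives DC at right angles to SD, so DC runs at -134°; with |DC| = 18.2, C = (21.2, -25.3). Then |UC| = |C − U| = 32.9.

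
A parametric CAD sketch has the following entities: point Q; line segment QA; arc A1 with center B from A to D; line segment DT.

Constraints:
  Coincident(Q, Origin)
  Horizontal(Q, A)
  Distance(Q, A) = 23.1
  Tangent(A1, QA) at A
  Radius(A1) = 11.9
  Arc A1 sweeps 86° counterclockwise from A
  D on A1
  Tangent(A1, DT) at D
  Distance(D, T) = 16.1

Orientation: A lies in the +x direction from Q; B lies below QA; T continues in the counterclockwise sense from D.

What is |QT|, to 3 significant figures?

29.0

Q is at the origin; Q and A share the same y with |QA| = 23.1 and A on the +x side, so A = (23.1, 0.00). The tangent condition forces BA to be normal to QA, so B = A + (0, -11.9) = (23.1, -11.9). On A1, A sits at bearing 90° from B; an 86° counterclockwise sweep puts D at bearing 176°, so D = B + 11.9·(cos 176°, sin 176°) = (11.2, -11.1). Tangency of A1 to DT means the radius BD is perpendicular to DT, so DT runs along (−sin 176°, cos 176°); with |DT| = 16.1, T = (10.1, -27.1). Then |QT| = |T − Q| = 29.0.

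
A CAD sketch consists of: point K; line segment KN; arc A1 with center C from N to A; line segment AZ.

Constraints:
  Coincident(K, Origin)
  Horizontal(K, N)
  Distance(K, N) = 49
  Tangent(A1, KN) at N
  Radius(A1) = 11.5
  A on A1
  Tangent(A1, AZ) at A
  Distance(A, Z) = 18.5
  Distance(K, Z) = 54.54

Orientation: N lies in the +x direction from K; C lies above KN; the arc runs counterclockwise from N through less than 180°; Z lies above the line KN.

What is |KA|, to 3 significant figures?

60.3

K is at the origin; K and N share the same y with |KN| = 49.0 and N on the +x side, so N = (49.0, 0.00). The tangent condition forces CN to be normal to KN, so C = N + (0, 11.5) = (49.0, 11.5). Since CA ⟂ AZ (tangency), |CZ| = √(11.5² + 18.5²) = 21.8 regardless of where A sits on A1. So Z lies on both circle(K, 54.54) and circle(C, 21.8); the above-KN intersection is Z = (43.7, 32.6). A is the foot of the tangent from Z: A = (57.0, 19.8).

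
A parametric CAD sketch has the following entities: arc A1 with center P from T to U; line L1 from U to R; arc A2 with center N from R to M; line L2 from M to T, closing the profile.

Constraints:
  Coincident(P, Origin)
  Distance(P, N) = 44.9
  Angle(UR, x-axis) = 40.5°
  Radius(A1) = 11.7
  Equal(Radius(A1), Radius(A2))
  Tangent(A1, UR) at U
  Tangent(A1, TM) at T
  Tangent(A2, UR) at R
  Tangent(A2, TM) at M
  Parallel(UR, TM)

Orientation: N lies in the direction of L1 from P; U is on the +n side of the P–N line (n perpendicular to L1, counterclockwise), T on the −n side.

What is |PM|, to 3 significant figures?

46.4

The slot axis is L1's direction at 40.5°, so u = (cos 40.5°, sin 40.5°) = (0.760, 0.649) and n = (−sin 40.5°, cos 40.5°) = (-0.649, 0.760). P is at the origin and N lies 44.9 along u from P, so N = 44.9·u = (34.1, 29.2). Tangency of A1 to both parallel lines with radius 11.7 puts U and T at P ± 11.7·n: U = (-7.60, 8.90), T = (7.60, -8.90). Equal radii place R and M the same way about N: R = N + 11.7·n = (26.5, 38.1), M = N − 11.7·n = (41.7, 20.3). Then |PM| = |M − P| = 46.4.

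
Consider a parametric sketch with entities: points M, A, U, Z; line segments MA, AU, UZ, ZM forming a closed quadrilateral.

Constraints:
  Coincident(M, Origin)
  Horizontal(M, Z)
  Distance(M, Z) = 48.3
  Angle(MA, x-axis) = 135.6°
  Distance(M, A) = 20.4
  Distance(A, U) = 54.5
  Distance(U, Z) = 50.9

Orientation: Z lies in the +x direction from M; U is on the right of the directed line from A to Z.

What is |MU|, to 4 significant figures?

35.69

Checks: |AU| = 54.50 ✓; |UZ| = 50.90 ✓.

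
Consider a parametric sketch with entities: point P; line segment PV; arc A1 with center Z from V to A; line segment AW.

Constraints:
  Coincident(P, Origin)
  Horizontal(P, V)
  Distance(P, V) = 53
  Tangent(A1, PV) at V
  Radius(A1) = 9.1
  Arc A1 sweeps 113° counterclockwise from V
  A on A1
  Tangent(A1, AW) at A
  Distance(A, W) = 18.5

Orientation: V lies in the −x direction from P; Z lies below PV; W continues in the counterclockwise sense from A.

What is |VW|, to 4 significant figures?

29.71

On A1, V sits at bearing 90° from Z; a 113° counterclockwise sweep puts A at bearing 203°, so A = Z + 9.1·(cos 203°, sin 203°) = (-61.38, -12.66). A1 meets AW tangentially, so ZA is at right angles to AW, so AW runs along (−sin 203°, cos 203°); with |AW| = 18.5, W = (-54.15, -29.68). Then |VW| = |W − V| = 29.71.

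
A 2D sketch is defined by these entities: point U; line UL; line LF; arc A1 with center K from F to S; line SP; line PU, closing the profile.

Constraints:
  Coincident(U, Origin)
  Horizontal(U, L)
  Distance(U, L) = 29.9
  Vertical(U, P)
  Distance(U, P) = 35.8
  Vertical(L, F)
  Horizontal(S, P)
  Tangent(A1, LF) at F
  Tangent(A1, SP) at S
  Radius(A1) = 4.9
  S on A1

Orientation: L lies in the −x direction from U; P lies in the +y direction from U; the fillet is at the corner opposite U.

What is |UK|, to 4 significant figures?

39.75

U is at the origin; UL is horizontal with |UL| = 29.9 and L on the −x side, so L = (-29.90, 0.000). UP is vertical with |UP| = 35.8 and P on the +y side, so P = (0.000, 35.80). The virtual corner opposite U is at (-29.90, 35.80). Tangency of A1 to LF means the radius KF is perpendicular to LF and the tangent condition forces KS to be normal to SP, with radius 4.9, so the center K sits 4.9 in from both sides at K = (-25.00, 30.90). Then |UK| = |K − U| = 39.75.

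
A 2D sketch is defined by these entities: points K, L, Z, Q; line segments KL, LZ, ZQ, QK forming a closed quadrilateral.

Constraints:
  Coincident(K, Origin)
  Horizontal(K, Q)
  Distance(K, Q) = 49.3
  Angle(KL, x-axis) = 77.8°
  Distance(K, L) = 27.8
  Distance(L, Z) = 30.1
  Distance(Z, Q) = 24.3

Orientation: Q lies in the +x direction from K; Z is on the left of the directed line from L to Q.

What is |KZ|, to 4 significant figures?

40.17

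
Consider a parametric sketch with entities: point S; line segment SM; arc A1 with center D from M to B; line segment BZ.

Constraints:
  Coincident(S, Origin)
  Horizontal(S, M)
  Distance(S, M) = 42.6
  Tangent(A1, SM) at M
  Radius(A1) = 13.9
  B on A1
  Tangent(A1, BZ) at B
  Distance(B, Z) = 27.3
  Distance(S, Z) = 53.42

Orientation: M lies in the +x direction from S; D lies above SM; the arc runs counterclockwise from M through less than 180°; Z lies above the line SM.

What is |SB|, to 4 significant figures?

57.37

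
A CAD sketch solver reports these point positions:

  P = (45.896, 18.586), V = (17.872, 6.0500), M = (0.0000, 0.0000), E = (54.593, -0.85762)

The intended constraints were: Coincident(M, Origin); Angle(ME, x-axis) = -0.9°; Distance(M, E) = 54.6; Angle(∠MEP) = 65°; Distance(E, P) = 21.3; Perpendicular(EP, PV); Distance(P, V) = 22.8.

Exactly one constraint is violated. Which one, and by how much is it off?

Distance(P, V) = 22.8 — off by 7.90.

M = (0.00, 0.00) ✓; ME at -0.9000° ✓; |ME| = 54.60 ✓; ∠MEP = 65.00° ✓; |EP| = 21.30 ✓; ∠(EP, PV) = 90.00° ✓; |PV| = 30.70 ✗.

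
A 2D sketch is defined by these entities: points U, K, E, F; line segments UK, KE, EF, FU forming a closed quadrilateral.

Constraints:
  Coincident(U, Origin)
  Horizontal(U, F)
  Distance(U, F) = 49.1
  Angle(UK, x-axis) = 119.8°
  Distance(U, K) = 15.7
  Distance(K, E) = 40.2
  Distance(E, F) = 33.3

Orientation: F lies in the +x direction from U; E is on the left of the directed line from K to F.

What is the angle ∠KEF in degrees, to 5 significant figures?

105.12°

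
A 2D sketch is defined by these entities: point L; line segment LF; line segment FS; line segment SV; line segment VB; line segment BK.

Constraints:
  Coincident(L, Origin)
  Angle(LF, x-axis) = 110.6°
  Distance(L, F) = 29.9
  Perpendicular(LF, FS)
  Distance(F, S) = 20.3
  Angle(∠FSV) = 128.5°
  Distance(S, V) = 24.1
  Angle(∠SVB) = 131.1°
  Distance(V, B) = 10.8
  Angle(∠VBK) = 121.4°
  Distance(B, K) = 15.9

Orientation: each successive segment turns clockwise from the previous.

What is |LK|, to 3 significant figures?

19.2

L is at the origin; LF runs at 110.6° with length 29.9, so F = (-10.5, 28.0). LF ⟂ FS, so FS runs at 20.6°; with |FS| = 20.3, S = (8.48, 35.1). ∠FSV = 128.5° gives SV at -30.9° from the x-axis; with |SV| = 24.1, V = (29.2, 22.8). ∠SVB = 131.1° gives VB at -79.8° from the x-axis; with |VB| = 10.8, B = (31.1, 12.1). ∠VBK = 121.4° gives BK at -138° from the x-axis; with |BK| = 15.9, K = (19.2, 1.57). Then |LK| = |K − L| = 19.2.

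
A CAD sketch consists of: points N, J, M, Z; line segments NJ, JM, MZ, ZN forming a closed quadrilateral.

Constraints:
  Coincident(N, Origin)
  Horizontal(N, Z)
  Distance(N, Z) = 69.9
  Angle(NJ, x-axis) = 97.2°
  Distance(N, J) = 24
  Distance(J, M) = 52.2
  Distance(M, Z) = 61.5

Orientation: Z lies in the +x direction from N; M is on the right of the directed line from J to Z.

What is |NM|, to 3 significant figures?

29.1

Checks: |JM| = 52.20 ✓; |MZ| = 61.50 ✓.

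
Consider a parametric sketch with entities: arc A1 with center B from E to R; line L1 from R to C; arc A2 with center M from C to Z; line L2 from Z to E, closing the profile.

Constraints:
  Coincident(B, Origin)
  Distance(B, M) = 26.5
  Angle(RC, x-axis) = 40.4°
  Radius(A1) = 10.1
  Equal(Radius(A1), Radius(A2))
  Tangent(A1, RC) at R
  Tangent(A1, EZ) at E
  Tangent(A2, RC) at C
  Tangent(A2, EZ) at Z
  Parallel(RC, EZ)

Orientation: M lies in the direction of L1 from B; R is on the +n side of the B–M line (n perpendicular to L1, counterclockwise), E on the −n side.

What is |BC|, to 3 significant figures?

28.4

The slot axis is L1's direction at 40.4°, so u = (cos 40.4°, sin 40.4°) = (0.762, 0.648) and n = (−sin 40.4°, cos 40.4°) = (-0.648, 0.762). B is at the origin and M lies 26.5 along u from B, so M = 26.5·u = (20.2, 17.2). Tangency of A1 to both parallel lines with radius 10.1 puts R and E at B ± 10.1·n: R = (-6.55, 7.69), E = (6.55, -7.69). Equal radii place C and Z the same way about M: C = M + 10.1·n = (13.6, 24.9), Z = M − 10.1·n = (26.7, 9.48). Then |BC| = |C − B| = 28.4.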